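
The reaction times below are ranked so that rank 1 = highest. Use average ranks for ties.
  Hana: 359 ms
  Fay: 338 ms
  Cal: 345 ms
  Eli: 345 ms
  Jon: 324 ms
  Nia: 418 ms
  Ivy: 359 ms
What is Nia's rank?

Sorted (descending): 418, 359, 359, 345, 345, 338, 324
The 2 values of 359 occupy positions 2–3 → average rank (2+3)/2 = 2.5.
The 2 values of 345 occupy positions 4–5 → average rank (4+5)/2 = 4.5.
Nia has value 418 ms → rank 1.

1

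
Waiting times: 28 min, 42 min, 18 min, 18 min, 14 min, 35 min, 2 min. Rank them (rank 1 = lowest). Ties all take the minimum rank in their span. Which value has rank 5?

28

Sorted (ascending): 2, 14, 18, 18, 28, 35, 42
The 2 values of 18 occupy positions 3–4 → each gets rank 3.
Rank 5 → value 28.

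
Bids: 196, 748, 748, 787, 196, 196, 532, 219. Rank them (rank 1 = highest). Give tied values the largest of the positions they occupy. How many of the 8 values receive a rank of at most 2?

1

Sorted (descending): 787, 748, 748, 532, 219, 196, 196, 196
The 2 values of 748 occupy positions 2–3 → each gets rank 3.
The 3 values of 196 occupy positions 6–8 → each gets rank 8.
Ranks ≤ 2: {1} → 1 value.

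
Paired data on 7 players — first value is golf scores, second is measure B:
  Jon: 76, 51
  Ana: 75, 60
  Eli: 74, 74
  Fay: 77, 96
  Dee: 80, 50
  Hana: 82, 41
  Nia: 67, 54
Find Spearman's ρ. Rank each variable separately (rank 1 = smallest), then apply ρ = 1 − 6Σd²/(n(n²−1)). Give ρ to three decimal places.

Ranks of variable 1: 4, 3, 2, 5, 6, 7, 1
Ranks of variable 2: 3, 5, 6, 7, 2, 1, 4
d = r₁ − r₂: 1, -2, -4, -2, 4, 6, -3
d²: 1, 4, 16, 4, 16, 36, 9; Σd² = 86
ρ = 1 − 6·86/(7·48) = 1 − 516/336 = -0.536

-0.536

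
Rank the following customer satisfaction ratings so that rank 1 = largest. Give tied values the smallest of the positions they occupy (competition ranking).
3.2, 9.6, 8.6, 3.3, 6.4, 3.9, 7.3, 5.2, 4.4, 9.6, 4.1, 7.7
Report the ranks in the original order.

12, 1, 3, 11, 6, 10, 5, 7, 8, 1, 9, 4

Sorted (descending): 9.6, 9.6, 8.6, 7.7, 7.3, 6.4, 5.2, 4.4, 4.1, 3.9, 3.3, 3.2
The 2 values of 9.6 occupy positions 1–2 → each gets rank 1.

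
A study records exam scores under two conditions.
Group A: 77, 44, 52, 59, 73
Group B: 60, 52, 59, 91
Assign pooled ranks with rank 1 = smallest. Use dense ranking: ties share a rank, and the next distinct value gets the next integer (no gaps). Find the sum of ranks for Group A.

17

Sorted (ascending): 44, 52, 52, 59, 59, 60, 73, 77, 91
The 2 values of 52 share dense rank 2.
The 2 values of 59 share dense rank 3.
Remaining distinct values take the next consecutive integers.
Group A values → pooled ranks: 77→6, 44→1, 52→2, 59→3, 73→5
Rank sum = 6 + 1 + 2 + 3 + 5 = 17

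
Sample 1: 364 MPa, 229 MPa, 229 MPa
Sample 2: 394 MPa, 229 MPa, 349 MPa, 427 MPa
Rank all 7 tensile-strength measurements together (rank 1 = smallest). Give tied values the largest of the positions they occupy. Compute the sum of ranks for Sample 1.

Sorted (ascending): 229, 229, 229, 349, 364, 394, 427
The 3 values of 229 occupy positions 1–3 → each gets rank 3.
Sample 1 values → pooled ranks: 364→5, 229→3, 229→3
Rank sum = 5 + 3 + 3 = 11

11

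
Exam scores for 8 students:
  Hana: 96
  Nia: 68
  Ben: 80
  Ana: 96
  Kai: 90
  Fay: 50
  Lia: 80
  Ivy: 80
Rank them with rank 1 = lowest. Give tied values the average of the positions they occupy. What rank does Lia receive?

4

Sorted (ascending): 50, 68, 80, 80, 80, 90, 96, 96
The 3 values of 80 occupy positions 3–5 → average rank 4.
The 2 values of 96 occupy positions 7–8 → average rank (7+8)/2 = 7.5.
Lia has value 80 → rank 4.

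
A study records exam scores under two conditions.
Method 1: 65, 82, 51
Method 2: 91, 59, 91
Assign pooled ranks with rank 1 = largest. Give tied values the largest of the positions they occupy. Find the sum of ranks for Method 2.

Sorted (descending): 91, 91, 82, 65, 59, 51
The 2 values of 91 occupy positions 1–2 → each gets rank 2.
Method 2 values → pooled ranks: 91→2, 59→5, 91→2
Rank sum = 2 + 5 + 2 = 9

9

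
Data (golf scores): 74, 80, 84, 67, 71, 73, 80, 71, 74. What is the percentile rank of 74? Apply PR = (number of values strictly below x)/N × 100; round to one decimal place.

N = 9.
Strictly below 74: 4. Equal to 74: 2.
PR = 4/9 × 100 = 44.4

44.4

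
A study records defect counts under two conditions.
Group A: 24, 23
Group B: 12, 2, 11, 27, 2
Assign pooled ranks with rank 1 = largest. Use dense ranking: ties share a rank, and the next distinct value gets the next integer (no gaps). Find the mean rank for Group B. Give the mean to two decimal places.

4.40

Sorted (descending): 27, 24, 23, 12, 11, 2, 2
The 2 values of 2 share dense rank 6.
Remaining distinct values take the next consecutive integers.
Group B values → pooled ranks: 12→4, 2→6, 11→5, 27→1, 2→6
Mean rank = (4 + 6 + 5 + 1 + 6) / 5 = 4.40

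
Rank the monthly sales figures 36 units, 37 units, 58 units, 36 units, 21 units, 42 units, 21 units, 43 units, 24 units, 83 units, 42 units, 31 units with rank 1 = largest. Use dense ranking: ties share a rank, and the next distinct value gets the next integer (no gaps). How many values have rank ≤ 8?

10

Sorted (descending): 83, 58, 43, 42, 42, 37, 36, 36, 31, 24, 21, 21
The 2 values of 42 share dense rank 4.
The 2 values of 36 share dense rank 6.
The 2 values of 21 share dense rank 9.
Remaining distinct values take the next consecutive integers.
Ranks ≤ 8: {1, 2, 3, 4, 4, 5, 6, 6, 7, 8} → 10 values.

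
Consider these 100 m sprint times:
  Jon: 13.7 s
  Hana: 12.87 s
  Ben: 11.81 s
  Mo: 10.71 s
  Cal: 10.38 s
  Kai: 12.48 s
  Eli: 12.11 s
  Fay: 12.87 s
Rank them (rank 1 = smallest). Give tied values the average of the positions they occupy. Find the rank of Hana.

Sorted (ascending): 10.38, 10.71, 11.81, 12.11, 12.48, 12.87, 12.87, 13.7
The 2 values of 12.87 occupy positions 6–7 → average rank (6+7)/2 = 6.5.
Hana has value 12.87 s → rank 6.5.

6.5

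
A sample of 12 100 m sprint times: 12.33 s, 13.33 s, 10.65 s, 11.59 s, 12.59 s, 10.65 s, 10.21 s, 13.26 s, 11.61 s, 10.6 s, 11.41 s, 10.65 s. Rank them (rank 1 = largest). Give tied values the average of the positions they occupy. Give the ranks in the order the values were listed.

4, 1, 9, 6, 3, 9, 12, 2, 5, 11, 7, 9

Sorted (descending): 13.33, 13.26, 12.59, 12.33, 11.61, 11.59, 11.41, 10.65, 10.65, 10.65, 10.6, 10.21
The 3 values of 10.65 occupy positions 8–10 → average rank 9.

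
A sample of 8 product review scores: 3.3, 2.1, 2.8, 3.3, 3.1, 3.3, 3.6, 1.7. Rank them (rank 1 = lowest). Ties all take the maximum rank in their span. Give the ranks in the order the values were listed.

Sorted (ascending): 1.7, 2.1, 2.8, 3.1, 3.3, 3.3, 3.3, 3.6
The 3 values of 3.3 occupy positions 5–7 → each gets rank 7.

7, 2, 3, 7, 4, 7, 8, 1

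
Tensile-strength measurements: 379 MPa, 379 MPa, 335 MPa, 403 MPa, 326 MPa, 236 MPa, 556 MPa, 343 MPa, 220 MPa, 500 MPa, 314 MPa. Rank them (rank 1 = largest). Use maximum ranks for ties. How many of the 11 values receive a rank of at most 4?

Sorted (descending): 556, 500, 403, 379, 379, 343, 335, 326, 314, 236, 220
The 2 values of 379 occupy positions 4–5 → each gets rank 5.
Ranks ≤ 4: {1, 2, 3} → 3 values.

3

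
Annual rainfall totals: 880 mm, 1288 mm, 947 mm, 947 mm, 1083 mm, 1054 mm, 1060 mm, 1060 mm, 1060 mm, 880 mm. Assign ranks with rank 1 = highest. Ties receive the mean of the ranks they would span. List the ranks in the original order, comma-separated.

9.5, 1, 7.5, 7.5, 2, 6, 4, 4, 4, 9.5

Sorted (descending): 1288, 1083, 1060, 1060, 1060, 1054, 947, 947, 880, 880
The 3 values of 1060 occupy positions 3–5 → average rank 4.
The 2 values of 947 occupy positions 7–8 → average rank (7+8)/2 = 7.5.
The 2 values of 880 occupy positions 9–10 → average rank (9+10)/2 = 9.5.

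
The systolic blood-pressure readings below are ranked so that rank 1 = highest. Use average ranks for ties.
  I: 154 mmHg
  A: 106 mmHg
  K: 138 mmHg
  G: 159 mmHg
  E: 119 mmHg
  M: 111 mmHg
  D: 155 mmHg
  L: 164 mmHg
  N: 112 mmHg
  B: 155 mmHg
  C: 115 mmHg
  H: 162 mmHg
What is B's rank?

4.5

Sorted (descending): 164, 162, 159, 155, 155, 154, 138, 119, 115, 112, 111, 106
The 2 values of 155 occupy positions 4–5 → average rank (4+5)/2 = 4.5.
B has value 155 mmHg → rank 4.5.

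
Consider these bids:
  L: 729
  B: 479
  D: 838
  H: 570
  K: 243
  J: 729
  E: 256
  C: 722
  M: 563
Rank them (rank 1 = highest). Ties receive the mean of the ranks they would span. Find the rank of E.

8

Sorted (descending): 838, 729, 729, 722, 570, 563, 479, 256, 243
The 2 values of 729 occupy positions 2–3 → average rank (2+3)/2 = 2.5.
E has value 256 → rank 8.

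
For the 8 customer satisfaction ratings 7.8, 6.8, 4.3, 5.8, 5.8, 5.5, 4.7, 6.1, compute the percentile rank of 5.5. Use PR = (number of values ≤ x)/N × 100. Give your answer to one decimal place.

37.5

N = 8.
Strictly below 5.5: 2. Equal to 5.5: 1.
PR = 3/8 × 100 = 37.5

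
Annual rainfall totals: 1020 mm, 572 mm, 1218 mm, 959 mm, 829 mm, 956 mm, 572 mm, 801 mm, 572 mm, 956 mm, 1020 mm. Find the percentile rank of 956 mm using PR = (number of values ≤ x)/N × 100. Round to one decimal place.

63.6

N = 11.
Strictly below 956: 5. Equal to 956: 2.
PR = 7/11 × 100 = 63.6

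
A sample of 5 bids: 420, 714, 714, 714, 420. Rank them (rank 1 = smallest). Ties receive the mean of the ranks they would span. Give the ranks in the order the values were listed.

Sorted (ascending): 420, 420, 714, 714, 714
The 2 values of 420 occupy positions 1–2 → average rank (1+2)/2 = 1.5.
The 3 values of 714 occupy positions 3–5 → average rank 4.

1.5, 4, 4, 4, 1.5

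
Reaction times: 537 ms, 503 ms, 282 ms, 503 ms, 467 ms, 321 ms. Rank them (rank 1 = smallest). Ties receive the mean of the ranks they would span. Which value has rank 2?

Sorted (ascending): 282, 321, 467, 503, 503, 537
The 2 values of 503 occupy positions 4–5 → average rank (4+5)/2 = 4.5.
Rank 2 → value 321.

321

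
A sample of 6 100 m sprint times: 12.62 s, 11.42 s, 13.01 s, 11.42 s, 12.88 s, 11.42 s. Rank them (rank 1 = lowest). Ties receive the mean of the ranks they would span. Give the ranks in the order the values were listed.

Sorted (ascending): 11.42, 11.42, 11.42, 12.62, 12.88, 13.01
The 3 values of 11.42 occupy positions 1–3 → average rank 2.

4, 2, 6, 2, 5, 2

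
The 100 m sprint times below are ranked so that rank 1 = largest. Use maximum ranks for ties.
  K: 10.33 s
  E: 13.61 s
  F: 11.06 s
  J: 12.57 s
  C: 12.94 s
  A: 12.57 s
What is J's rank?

Sorted (descending): 13.61, 12.94, 12.57, 12.57, 11.06, 10.33
The 2 values of 12.57 occupy positions 3–4 → each gets rank 4.
J has value 12.57 s → rank 4.

4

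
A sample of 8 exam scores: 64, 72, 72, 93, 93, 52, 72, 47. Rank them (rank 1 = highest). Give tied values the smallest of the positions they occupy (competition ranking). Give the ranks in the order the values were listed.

6, 3, 3, 1, 1, 7, 3, 8

Sorted (descending): 93, 93, 72, 72, 72, 64, 52, 47
The 2 values of 93 occupy positions 1–2 → each gets rank 1.
The 3 values of 72 occupy positions 3–5 → each gets rank 3.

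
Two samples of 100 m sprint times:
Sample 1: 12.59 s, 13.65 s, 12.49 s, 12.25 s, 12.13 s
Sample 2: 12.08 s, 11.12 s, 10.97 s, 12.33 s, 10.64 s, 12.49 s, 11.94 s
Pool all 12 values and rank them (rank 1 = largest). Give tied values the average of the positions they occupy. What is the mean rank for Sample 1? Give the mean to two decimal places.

Sorted (descending): 13.65, 12.59, 12.49, 12.49, 12.33, 12.25, 12.13, 12.08, 11.94, 11.12, 10.97, 10.64
The 2 values of 12.49 occupy positions 3–4 → average rank (3+4)/2 = 3.5.
Sample 1 values → pooled ranks: 12.59→2, 13.65→1, 12.49→3.5, 12.25→6, 12.13→7
Mean rank = (2 + 1 + 3.5 + 6 + 7) / 5 = 3.90

3.90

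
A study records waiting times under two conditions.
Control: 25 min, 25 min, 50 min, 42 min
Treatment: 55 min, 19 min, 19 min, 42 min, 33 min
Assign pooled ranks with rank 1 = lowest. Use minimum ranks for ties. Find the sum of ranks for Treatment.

Sorted (ascending): 19, 19, 25, 25, 33, 42, 42, 50, 55
The 2 values of 19 occupy positions 1–2 → each gets rank 1.
The 2 values of 25 occupy positions 3–4 → each gets rank 3.
The 2 values of 42 occupy positions 6–7 → each gets rank 6.
Treatment values → pooled ranks: 55→9, 19→1, 19→1, 42→6, 33→5
Rank sum = 9 + 1 + 1 + 6 + 5 = 22

22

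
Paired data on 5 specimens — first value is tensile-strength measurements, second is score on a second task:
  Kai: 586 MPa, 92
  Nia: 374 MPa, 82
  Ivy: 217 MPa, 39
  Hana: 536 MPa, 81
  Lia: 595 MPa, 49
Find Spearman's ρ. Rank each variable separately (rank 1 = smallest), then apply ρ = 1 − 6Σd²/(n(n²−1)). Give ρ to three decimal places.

0.300

Ranks of variable 1: 4, 2, 1, 3, 5
Ranks of variable 2: 5, 4, 1, 3, 2
d = r₁ − r₂: -1, -2, 0, 0, 3
d²: 1, 4, 0, 0, 9; Σd² = 14
ρ = 1 − 6·14/(5·24) = 1 − 84/120 = 0.300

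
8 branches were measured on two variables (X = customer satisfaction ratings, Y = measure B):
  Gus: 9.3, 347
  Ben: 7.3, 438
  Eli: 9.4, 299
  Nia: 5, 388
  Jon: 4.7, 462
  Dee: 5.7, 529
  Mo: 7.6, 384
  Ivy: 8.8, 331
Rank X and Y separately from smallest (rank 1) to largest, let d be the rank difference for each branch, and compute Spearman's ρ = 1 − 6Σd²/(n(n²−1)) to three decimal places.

Ranks of variable 1: 7, 4, 8, 2, 1, 3, 5, 6
Ranks of variable 2: 3, 6, 1, 5, 7, 8, 4, 2
d = r₁ − r₂: 4, -2, 7, -3, -6, -5, 1, 4
d²: 16, 4, 49, 9, 36, 25, 1, 16; Σd² = 156
ρ = 1 − 6·156/(8·63) = 1 − 936/504 = -0.857

-0.857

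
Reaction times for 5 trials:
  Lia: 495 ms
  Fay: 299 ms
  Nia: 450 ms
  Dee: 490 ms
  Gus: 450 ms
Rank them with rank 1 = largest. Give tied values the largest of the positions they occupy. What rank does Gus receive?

4

Sorted (descending): 495, 490, 450, 450, 299
The 2 values of 450 occupy positions 3–4 → each gets rank 4.
Gus has value 450 ms → rank 4.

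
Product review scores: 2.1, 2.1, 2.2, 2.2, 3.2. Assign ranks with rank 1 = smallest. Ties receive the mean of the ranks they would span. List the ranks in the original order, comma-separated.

Sorted (ascending): 2.1, 2.1, 2.2, 2.2, 3.2
The 2 values of 2.1 occupy positions 1–2 → average rank (1+2)/2 = 1.5.
The 2 values of 2.2 occupy positions 3–4 → average rank (3+4)/2 = 3.5.

1.5, 1.5, 3.5, 3.5, 5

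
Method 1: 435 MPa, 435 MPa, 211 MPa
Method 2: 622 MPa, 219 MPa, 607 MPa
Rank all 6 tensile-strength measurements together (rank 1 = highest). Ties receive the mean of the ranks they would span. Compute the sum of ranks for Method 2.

8

Sorted (descending): 622, 607, 435, 435, 219, 211
The 2 values of 435 occupy positions 3–4 → average rank (3+4)/2 = 3.5.
Method 2 values → pooled ranks: 622→1, 219→5, 607→2
Rank sum = 1 + 5 + 2 = 8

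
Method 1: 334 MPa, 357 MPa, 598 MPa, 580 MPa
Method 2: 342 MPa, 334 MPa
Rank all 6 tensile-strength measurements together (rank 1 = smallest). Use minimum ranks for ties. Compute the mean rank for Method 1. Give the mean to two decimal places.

4.00

Sorted (ascending): 334, 334, 342, 357, 580, 598
The 2 values of 334 occupy positions 1–2 → each gets rank 1.
Method 1 values → pooled ranks: 334→1, 357→4, 598→6, 580→5
Mean rank = (1 + 4 + 6 + 5) / 4 = 4.00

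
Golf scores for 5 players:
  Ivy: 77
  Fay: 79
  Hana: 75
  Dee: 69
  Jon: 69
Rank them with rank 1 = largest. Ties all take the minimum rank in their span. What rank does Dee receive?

4

Sorted (descending): 79, 77, 75, 69, 69
The 2 values of 69 occupy positions 4–5 → each gets rank 4.
Dee has value 69 → rank 4.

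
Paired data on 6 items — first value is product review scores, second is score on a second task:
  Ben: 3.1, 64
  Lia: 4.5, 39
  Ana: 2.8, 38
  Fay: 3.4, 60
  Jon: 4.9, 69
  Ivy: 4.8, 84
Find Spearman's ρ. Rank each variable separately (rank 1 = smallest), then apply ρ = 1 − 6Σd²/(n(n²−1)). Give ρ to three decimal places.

Ranks of variable 1: 2, 4, 1, 3, 6, 5
Ranks of variable 2: 4, 2, 1, 3, 5, 6
d = r₁ − r₂: -2, 2, 0, 0, 1, -1
d²: 4, 4, 0, 0, 1, 1; Σd² = 10
ρ = 1 − 6·10/(6·35) = 1 − 60/210 = 0.714

0.714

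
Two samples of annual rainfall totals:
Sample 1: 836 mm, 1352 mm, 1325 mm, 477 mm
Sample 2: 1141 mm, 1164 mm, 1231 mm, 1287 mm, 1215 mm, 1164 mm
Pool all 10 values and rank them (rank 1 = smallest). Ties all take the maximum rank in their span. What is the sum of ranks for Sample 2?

Sorted (ascending): 477, 836, 1141, 1164, 1164, 1215, 1231, 1287, 1325, 1352
The 2 values of 1164 occupy positions 4–5 → each gets rank 5.
Sample 2 values → pooled ranks: 1141→3, 1164→5, 1231→7, 1287→8, 1215→6, 1164→5
Rank sum = 3 + 5 + 7 + 8 + 6 + 5 = 34

34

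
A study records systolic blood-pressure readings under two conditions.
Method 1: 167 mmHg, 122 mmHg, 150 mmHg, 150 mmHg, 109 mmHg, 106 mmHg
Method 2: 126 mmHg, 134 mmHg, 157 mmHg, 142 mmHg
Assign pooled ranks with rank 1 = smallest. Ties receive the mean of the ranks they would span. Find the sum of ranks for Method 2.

24

Sorted (ascending): 106, 109, 122, 126, 134, 142, 150, 150, 157, 167
The 2 values of 150 occupy positions 7–8 → average rank (7+8)/2 = 7.5.
Method 2 values → pooled ranks: 126→4, 134→5, 157→9, 142→6
Rank sum = 4 + 5 + 9 + 6 = 24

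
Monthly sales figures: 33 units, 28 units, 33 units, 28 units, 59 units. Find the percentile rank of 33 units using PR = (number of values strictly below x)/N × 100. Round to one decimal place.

40.0

N = 5.
Strictly below 33: 2. Equal to 33: 2.
PR = 2/5 × 100 = 40.0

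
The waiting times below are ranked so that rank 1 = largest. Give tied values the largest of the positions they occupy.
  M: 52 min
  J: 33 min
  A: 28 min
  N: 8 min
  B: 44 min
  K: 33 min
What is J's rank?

4

Sorted (descending): 52, 44, 33, 33, 28, 8
The 2 values of 33 occupy positions 3–4 → each gets rank 4.
J has value 33 min → rank 4.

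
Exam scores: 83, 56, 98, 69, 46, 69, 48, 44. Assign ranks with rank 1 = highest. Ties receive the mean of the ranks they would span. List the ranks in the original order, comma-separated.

Sorted (descending): 98, 83, 69, 69, 56, 48, 46, 44
The 2 values of 69 occupy positions 3–4 → average rank (3+4)/2 = 3.5.

2, 5, 1, 3.5, 7, 3.5, 6, 8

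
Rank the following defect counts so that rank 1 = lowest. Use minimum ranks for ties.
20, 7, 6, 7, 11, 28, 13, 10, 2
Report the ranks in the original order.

Sorted (ascending): 2, 6, 7, 7, 10, 11, 13, 20, 28
The 2 values of 7 occupy positions 3–4 → each gets rank 3.

8, 3, 2, 3, 6, 9, 7, 5, 1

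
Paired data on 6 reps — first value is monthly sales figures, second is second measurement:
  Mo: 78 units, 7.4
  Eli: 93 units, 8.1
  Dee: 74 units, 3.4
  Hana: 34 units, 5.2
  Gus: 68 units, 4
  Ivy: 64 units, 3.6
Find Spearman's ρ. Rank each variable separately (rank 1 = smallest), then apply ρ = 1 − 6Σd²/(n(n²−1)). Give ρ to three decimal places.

0.486

Ranks of variable 1: 5, 6, 4, 1, 3, 2
Ranks of variable 2: 5, 6, 1, 4, 3, 2
d = r₁ − r₂: 0, 0, 3, -3, 0, 0
d²: 0, 0, 9, 9, 0, 0; Σd² = 18
ρ = 1 − 6·18/(6·35) = 1 − 108/210 = 0.486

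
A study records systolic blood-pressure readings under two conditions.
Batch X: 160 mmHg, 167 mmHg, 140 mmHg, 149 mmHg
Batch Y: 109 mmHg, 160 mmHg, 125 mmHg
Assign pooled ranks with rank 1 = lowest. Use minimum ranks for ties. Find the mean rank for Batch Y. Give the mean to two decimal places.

2.67

Sorted (ascending): 109, 125, 140, 149, 160, 160, 167
The 2 values of 160 occupy positions 5–6 → each gets rank 5.
Batch Y values → pooled ranks: 109→1, 160→5, 125→2
Mean rank = (1 + 5 + 2) / 3 = 2.67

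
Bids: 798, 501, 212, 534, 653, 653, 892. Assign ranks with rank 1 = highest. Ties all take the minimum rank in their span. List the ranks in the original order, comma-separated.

Sorted (descending): 892, 798, 653, 653, 534, 501, 212
The 2 values of 653 occupy positions 3–4 → each gets rank 3.

2, 6, 7, 5, 3, 3, 1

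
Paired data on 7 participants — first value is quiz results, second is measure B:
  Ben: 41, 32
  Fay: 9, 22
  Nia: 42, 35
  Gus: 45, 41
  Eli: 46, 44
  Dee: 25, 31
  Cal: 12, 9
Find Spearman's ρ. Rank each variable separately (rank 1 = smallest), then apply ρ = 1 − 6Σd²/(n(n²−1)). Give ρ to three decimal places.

0.964

Ranks of variable 1: 4, 1, 5, 6, 7, 3, 2
Ranks of variable 2: 4, 2, 5, 6, 7, 3, 1
d = r₁ − r₂: 0, -1, 0, 0, 0, 0, 1
d²: 0, 1, 0, 0, 0, 0, 1; Σd² = 2
ρ = 1 − 6·2/(7·48) = 1 − 12/336 = 0.964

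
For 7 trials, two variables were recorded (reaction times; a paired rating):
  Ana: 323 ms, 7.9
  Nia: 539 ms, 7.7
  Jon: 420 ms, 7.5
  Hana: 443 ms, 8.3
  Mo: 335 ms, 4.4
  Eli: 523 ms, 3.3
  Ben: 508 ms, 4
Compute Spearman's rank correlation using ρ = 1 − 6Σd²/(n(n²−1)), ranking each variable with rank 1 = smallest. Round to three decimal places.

Ranks of variable 1: 1, 7, 3, 4, 2, 6, 5
Ranks of variable 2: 6, 5, 4, 7, 3, 1, 2
d = r₁ − r₂: -5, 2, -1, -3, -1, 5, 3
d²: 25, 4, 1, 9, 1, 25, 9; Σd² = 74
ρ = 1 − 6·74/(7·48) = 1 − 444/336 = -0.321

-0.321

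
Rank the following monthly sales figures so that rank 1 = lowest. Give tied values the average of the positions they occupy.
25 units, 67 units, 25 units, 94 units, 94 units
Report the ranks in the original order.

Sorted (ascending): 25, 25, 67, 94, 94
The 2 values of 25 occupy positions 1–2 → average rank (1+2)/2 = 1.5.
The 2 values of 94 occupy positions 4–5 → average rank (4+5)/2 = 4.5.

1.5, 3, 1.5, 4.5, 4.5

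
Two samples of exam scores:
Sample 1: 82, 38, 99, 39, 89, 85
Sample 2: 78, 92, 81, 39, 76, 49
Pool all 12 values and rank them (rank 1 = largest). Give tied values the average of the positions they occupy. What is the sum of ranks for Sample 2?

42.5

Sorted (descending): 99, 92, 89, 85, 82, 81, 78, 76, 49, 39, 39, 38
The 2 values of 39 occupy positions 10–11 → average rank (10+11)/2 = 10.5.
Sample 2 values → pooled ranks: 78→7, 92→2, 81→6, 39→10.5, 76→8, 49→9
Rank sum = 7 + 2 + 6 + 10.5 + 8 + 9 = 42.5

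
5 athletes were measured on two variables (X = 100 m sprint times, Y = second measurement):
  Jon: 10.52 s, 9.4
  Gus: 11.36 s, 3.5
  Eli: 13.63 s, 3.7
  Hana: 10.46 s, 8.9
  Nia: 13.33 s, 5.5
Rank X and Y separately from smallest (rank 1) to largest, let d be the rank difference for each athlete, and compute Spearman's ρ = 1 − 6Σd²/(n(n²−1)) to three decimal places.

-0.600

Ranks of variable 1: 2, 3, 5, 1, 4
Ranks of variable 2: 5, 1, 2, 4, 3
d = r₁ − r₂: -3, 2, 3, -3, 1
d²: 9, 4, 9, 9, 1; Σd² = 32
ρ = 1 − 6·32/(5·24) = 1 − 192/120 = -0.600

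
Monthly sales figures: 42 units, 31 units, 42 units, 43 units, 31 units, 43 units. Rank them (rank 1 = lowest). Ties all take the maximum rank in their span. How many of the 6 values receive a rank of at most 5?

Sorted (ascending): 31, 31, 42, 42, 43, 43
The 2 values of 31 occupy positions 1–2 → each gets rank 2.
The 2 values of 42 occupy positions 3–4 → each gets rank 4.
The 2 values of 43 occupy positions 5–6 → each gets rank 6.
Ranks ≤ 5: {2, 2, 4, 4} → 4 values.

4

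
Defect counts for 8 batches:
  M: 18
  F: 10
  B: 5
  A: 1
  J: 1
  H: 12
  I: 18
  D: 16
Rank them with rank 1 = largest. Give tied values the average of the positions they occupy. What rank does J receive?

Sorted (descending): 18, 18, 16, 12, 10, 5, 1, 1
The 2 values of 18 occupy positions 1–2 → average rank (1+2)/2 = 1.5.
The 2 values of 1 occupy positions 7–8 → average rank (7+8)/2 = 7.5.
J has value 1 → rank 7.5.

7.5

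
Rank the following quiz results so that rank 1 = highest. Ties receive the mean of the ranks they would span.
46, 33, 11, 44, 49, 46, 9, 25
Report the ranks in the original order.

2.5, 5, 7, 4, 1, 2.5, 8, 6

Sorted (descending): 49, 46, 46, 44, 33, 25, 11, 9
The 2 values of 46 occupy positions 2–3 → average rank (2+3)/2 = 2.5.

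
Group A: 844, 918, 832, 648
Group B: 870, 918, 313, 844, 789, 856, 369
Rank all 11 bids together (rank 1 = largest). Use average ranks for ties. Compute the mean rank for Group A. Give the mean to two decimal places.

5.75

Sorted (descending): 918, 918, 870, 856, 844, 844, 832, 789, 648, 369, 313
The 2 values of 918 occupy positions 1–2 → average rank (1+2)/2 = 1.5.
The 2 values of 844 occupy positions 5–6 → average rank (5+6)/2 = 5.5.
Group A values → pooled ranks: 844→5.5, 918→1.5, 832→7, 648→9
Mean rank = (5.5 + 1.5 + 7 + 9) / 4 = 5.75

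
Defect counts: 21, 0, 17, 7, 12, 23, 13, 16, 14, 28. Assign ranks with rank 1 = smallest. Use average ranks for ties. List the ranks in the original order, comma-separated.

8, 1, 7, 2, 3, 9, 4, 6, 5, 10

Sorted (ascending): 0, 7, 12, 13, 14, 16, 17, 21, 23, 28
No ties — each value takes its position as its rank.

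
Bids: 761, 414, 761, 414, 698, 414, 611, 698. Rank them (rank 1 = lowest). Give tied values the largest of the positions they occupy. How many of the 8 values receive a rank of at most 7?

6

Sorted (ascending): 414, 414, 414, 611, 698, 698, 761, 761
The 3 values of 414 occupy positions 1–3 → each gets rank 3.
The 2 values of 698 occupy positions 5–6 → each gets rank 6.
The 2 values of 761 occupy positions 7–8 → each gets rank 8.
Ranks ≤ 7: {3, 3, 3, 4, 6, 6} → 6 values.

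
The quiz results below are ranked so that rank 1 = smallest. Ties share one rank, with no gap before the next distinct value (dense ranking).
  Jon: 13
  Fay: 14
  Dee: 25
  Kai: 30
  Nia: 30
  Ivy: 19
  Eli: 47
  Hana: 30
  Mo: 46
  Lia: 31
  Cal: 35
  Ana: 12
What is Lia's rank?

7

Sorted (ascending): 12, 13, 14, 19, 25, 30, 30, 30, 31, 35, 46, 47
The 3 values of 30 share dense rank 6.
Remaining distinct values take the next consecutive integers.
Lia has value 31 → rank 7.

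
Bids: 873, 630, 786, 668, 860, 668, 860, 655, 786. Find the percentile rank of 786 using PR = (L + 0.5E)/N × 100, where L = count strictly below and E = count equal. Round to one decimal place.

N = 9.
Strictly below 786: 4. Equal to 786: 2.
PR = (4 + 0.5·2)/9 × 100 = 55.6

55.6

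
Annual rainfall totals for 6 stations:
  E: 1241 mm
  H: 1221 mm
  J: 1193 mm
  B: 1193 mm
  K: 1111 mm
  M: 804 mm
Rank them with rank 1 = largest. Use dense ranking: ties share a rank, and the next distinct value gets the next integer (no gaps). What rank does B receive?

3

Sorted (descending): 1241, 1221, 1193, 1193, 1111, 804
The 2 values of 1193 share dense rank 3.
Remaining distinct values take the next consecutive integers.
B has value 1193 mm → rank 3.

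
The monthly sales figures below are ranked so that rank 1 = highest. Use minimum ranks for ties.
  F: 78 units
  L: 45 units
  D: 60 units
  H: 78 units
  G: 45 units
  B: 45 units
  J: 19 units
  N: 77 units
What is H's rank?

Sorted (descending): 78, 78, 77, 60, 45, 45, 45, 19
The 2 values of 78 occupy positions 1–2 → each gets rank 1.
The 3 values of 45 occupy positions 5–7 → each gets rank 5.
H has value 78 units → rank 1.

1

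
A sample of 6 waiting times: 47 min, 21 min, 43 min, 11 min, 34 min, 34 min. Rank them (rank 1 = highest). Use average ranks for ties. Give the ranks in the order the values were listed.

1, 5, 2, 6, 3.5, 3.5

Sorted (descending): 47, 43, 34, 34, 21, 11
The 2 values of 34 occupy positions 3–4 → average rank (3+4)/2 = 3.5.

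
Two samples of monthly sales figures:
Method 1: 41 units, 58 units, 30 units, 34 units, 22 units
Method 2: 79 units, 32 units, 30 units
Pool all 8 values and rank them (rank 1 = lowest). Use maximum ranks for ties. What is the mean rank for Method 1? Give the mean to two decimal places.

4.40

Sorted (ascending): 22, 30, 30, 32, 34, 41, 58, 79
The 2 values of 30 occupy positions 2–3 → each gets rank 3.
Method 1 values → pooled ranks: 41→6, 58→7, 30→3, 34→5, 22→1
Mean rank = (6 + 7 + 3 + 5 + 1) / 5 = 4.40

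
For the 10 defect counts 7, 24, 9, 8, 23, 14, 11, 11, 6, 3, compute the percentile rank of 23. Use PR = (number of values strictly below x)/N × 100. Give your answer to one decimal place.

N = 10.
Strictly below 23: 8. Equal to 23: 1.
PR = 8/10 × 100 = 80.0

80.0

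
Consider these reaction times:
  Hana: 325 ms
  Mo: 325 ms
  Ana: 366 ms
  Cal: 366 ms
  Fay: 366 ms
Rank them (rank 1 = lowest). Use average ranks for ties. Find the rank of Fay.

4

Sorted (ascending): 325, 325, 366, 366, 366
The 2 values of 325 occupy positions 1–2 → average rank (1+2)/2 = 1.5.
The 3 values of 366 occupy positions 3–5 → average rank 4.
Fay has value 366 ms → rank 4.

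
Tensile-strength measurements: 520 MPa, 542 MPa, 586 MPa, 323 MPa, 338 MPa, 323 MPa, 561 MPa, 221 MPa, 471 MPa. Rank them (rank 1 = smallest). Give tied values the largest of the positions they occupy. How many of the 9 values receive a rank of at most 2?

1

Sorted (ascending): 221, 323, 323, 338, 471, 520, 542, 561, 586
The 2 values of 323 occupy positions 2–3 → each gets rank 3.
Ranks ≤ 2: {1} → 1 value.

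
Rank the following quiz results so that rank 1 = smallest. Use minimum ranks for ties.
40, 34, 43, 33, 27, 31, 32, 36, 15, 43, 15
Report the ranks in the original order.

Sorted (ascending): 15, 15, 27, 31, 32, 33, 34, 36, 40, 43, 43
The 2 values of 15 occupy positions 1–2 → each gets rank 1.
The 2 values of 43 occupy positions 10–11 → each gets rank 10.

9, 7, 10, 6, 3, 4, 5, 8, 1, 10, 1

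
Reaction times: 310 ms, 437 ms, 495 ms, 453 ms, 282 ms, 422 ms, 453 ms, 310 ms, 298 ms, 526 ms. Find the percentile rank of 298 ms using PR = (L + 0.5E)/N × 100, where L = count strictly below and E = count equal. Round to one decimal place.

15.0

N = 10.
Strictly below 298: 1. Equal to 298: 1.
PR = (1 + 0.5·1)/10 × 100 = 15.0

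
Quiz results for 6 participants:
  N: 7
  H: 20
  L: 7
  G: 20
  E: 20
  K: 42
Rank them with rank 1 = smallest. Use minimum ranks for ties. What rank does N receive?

1

Sorted (ascending): 7, 7, 20, 20, 20, 42
The 2 values of 7 occupy positions 1–2 → each gets rank 1.
The 3 values of 20 occupy positions 3–5 → each gets rank 3.
N has value 7 → rank 1.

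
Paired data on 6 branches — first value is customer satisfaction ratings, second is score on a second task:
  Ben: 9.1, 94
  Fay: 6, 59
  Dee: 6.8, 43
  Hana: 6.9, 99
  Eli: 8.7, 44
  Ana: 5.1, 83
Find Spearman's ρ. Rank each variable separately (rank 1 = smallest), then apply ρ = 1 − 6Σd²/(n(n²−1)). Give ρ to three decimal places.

0.200

Ranks of variable 1: 6, 2, 3, 4, 5, 1
Ranks of variable 2: 5, 3, 1, 6, 2, 4
d = r₁ − r₂: 1, -1, 2, -2, 3, -3
d²: 1, 1, 4, 4, 9, 9; Σd² = 28
ρ = 1 − 6·28/(6·35) = 1 − 168/210 = 0.200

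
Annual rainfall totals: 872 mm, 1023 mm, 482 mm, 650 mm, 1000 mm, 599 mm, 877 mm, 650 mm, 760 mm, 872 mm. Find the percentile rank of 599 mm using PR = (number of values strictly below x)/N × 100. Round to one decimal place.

N = 10.
Strictly below 599: 1. Equal to 599: 1.
PR = 1/10 × 100 = 10.0

10.0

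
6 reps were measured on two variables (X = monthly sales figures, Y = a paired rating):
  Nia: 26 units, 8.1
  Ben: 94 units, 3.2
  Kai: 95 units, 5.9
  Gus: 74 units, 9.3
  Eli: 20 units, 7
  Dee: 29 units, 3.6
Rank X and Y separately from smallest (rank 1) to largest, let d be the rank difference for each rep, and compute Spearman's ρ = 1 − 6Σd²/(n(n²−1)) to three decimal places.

-0.371

Ranks of variable 1: 2, 5, 6, 4, 1, 3
Ranks of variable 2: 5, 1, 3, 6, 4, 2
d = r₁ − r₂: -3, 4, 3, -2, -3, 1
d²: 9, 16, 9, 4, 9, 1; Σd² = 48
ρ = 1 − 6·48/(6·35) = 1 − 288/210 = -0.371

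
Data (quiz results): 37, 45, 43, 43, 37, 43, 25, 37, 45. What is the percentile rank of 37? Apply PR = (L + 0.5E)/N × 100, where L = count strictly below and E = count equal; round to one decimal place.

27.8

N = 9.
Strictly below 37: 1. Equal to 37: 3.
PR = (1 + 0.5·3)/9 × 100 = 27.8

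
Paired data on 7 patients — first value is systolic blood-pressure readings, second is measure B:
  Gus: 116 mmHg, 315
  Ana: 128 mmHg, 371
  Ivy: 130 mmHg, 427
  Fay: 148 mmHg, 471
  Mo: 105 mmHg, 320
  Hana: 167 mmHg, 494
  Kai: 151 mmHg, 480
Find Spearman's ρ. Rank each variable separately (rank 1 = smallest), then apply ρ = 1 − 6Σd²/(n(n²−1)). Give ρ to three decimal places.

0.964

Ranks of variable 1: 2, 3, 4, 5, 1, 7, 6
Ranks of variable 2: 1, 3, 4, 5, 2, 7, 6
d = r₁ − r₂: 1, 0, 0, 0, -1, 0, 0
d²: 1, 0, 0, 0, 1, 0, 0; Σd² = 2
ρ = 1 − 6·2/(7·48) = 1 − 12/336 = 0.964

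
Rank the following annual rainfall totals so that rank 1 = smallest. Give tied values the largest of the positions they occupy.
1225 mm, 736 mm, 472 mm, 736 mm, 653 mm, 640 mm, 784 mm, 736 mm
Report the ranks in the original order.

Sorted (ascending): 472, 640, 653, 736, 736, 736, 784, 1225
The 3 values of 736 occupy positions 4–6 → each gets rank 6.

8, 6, 1, 6, 3, 2, 7, 6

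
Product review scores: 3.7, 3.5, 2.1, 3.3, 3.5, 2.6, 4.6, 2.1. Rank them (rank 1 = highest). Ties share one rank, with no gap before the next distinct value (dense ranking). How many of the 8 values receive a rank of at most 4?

Sorted (descending): 4.6, 3.7, 3.5, 3.5, 3.3, 2.6, 2.1, 2.1
The 2 values of 3.5 share dense rank 3.
The 2 values of 2.1 share dense rank 6.
Remaining distinct values take the next consecutive integers.
Ranks ≤ 4: {1, 2, 3, 3, 4} → 5 values.

5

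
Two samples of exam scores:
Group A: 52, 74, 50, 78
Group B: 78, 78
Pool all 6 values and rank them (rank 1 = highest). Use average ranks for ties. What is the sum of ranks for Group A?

17

Sorted (descending): 78, 78, 78, 74, 52, 50
The 3 values of 78 occupy positions 1–3 → average rank 2.
Group A values → pooled ranks: 52→5, 74→4, 50→6, 78→2
Rank sum = 5 + 4 + 6 + 2 = 17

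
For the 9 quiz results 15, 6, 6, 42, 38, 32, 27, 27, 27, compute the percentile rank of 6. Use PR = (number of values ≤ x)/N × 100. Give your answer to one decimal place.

22.2

N = 9.
Strictly below 6: 0. Equal to 6: 2.
PR = 2/9 × 100 = 22.2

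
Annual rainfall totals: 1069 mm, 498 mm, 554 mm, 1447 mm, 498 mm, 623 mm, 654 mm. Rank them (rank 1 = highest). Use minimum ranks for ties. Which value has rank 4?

Sorted (descending): 1447, 1069, 654, 623, 554, 498, 498
The 2 values of 498 occupy positions 6–7 → each gets rank 6.
Rank 4 → value 623.

623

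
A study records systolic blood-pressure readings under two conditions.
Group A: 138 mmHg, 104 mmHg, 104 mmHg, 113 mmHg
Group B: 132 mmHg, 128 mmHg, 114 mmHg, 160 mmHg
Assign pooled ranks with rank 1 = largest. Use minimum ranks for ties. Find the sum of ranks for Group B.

13

Sorted (descending): 160, 138, 132, 128, 114, 113, 104, 104
The 2 values of 104 occupy positions 7–8 → each gets rank 7.
Group B values → pooled ranks: 132→3, 128→4, 114→5, 160→1
Rank sum = 3 + 4 + 5 + 1 = 13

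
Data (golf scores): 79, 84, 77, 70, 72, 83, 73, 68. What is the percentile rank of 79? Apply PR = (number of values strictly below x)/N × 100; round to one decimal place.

N = 8.
Strictly below 79: 5. Equal to 79: 1.
PR = 5/8 × 100 = 62.5

62.5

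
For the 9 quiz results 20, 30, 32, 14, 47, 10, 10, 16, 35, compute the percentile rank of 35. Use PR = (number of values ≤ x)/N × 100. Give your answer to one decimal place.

N = 9.
Strictly below 35: 7. Equal to 35: 1.
PR = 8/9 × 100 = 88.9

88.9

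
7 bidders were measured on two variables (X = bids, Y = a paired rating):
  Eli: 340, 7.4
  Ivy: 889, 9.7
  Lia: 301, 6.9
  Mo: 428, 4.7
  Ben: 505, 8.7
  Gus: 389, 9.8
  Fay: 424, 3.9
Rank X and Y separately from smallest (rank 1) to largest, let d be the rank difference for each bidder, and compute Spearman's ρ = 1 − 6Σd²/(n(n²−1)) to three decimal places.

Ranks of variable 1: 2, 7, 1, 5, 6, 3, 4
Ranks of variable 2: 4, 6, 3, 2, 5, 7, 1
d = r₁ − r₂: -2, 1, -2, 3, 1, -4, 3
d²: 4, 1, 4, 9, 1, 16, 9; Σd² = 44
ρ = 1 − 6·44/(7·48) = 1 − 264/336 = 0.214

0.214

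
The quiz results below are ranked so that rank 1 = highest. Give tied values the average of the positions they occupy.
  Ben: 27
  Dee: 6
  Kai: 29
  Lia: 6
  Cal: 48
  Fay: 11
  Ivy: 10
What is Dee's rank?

Sorted (descending): 48, 29, 27, 11, 10, 6, 6
The 2 values of 6 occupy positions 6–7 → average rank (6+7)/2 = 6.5.
Dee has value 6 → rank 6.5.

6.5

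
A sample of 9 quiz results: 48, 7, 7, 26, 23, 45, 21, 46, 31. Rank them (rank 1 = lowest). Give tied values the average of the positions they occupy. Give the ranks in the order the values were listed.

9, 1.5, 1.5, 5, 4, 7, 3, 8, 6

Sorted (ascending): 7, 7, 21, 23, 26, 31, 45, 46, 48
The 2 values of 7 occupy positions 1–2 → average rank (1+2)/2 = 1.5.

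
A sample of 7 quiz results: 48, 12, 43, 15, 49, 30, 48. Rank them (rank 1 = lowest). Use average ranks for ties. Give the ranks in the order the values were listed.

Sorted (ascending): 12, 15, 30, 43, 48, 48, 49
The 2 values of 48 occupy positions 5–6 → average rank (5+6)/2 = 5.5.

5.5, 1, 4, 2, 7, 3, 5.5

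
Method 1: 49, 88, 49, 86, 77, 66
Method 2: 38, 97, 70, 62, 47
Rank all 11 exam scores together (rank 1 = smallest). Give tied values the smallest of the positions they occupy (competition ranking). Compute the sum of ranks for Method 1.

Sorted (ascending): 38, 47, 49, 49, 62, 66, 70, 77, 86, 88, 97
The 2 values of 49 occupy positions 3–4 → each gets rank 3.
Method 1 values → pooled ranks: 49→3, 88→10, 49→3, 86→9, 77→8, 66→6
Rank sum = 3 + 10 + 3 + 9 + 8 + 6 = 39

39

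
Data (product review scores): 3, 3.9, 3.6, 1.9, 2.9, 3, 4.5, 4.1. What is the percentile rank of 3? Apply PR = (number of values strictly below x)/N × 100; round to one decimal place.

25.0

N = 8.
Strictly below 3: 2. Equal to 3: 2.
PR = 2/8 × 100 = 25.0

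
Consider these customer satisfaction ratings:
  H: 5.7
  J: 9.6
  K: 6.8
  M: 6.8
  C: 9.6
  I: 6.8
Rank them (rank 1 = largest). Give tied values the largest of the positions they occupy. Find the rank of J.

2

Sorted (descending): 9.6, 9.6, 6.8, 6.8, 6.8, 5.7
The 2 values of 9.6 occupy positions 1–2 → each gets rank 2.
The 3 values of 6.8 occupy positions 3–5 → each gets rank 5.
J has value 9.6 → rank 2.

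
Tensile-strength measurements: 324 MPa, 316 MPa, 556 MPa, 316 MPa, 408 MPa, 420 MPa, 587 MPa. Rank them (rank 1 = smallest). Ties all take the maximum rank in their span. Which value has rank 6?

556

Sorted (ascending): 316, 316, 324, 408, 420, 556, 587
The 2 values of 316 occupy positions 1–2 → each gets rank 2.
Rank 6 → value 556.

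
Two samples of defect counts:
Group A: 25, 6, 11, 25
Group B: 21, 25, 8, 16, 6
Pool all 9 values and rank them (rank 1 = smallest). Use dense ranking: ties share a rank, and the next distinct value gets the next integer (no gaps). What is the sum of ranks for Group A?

16

Sorted (ascending): 6, 6, 8, 11, 16, 21, 25, 25, 25
The 2 values of 6 share dense rank 1.
The 3 values of 25 share dense rank 6.
Remaining distinct values take the next consecutive integers.
Group A values → pooled ranks: 25→6, 6→1, 11→3, 25→6
Rank sum = 6 + 1 + 3 + 6 = 16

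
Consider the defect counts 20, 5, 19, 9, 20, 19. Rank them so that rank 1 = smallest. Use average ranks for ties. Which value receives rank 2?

9

Sorted (ascending): 5, 9, 19, 19, 20, 20
The 2 values of 19 occupy positions 3–4 → average rank (3+4)/2 = 3.5.
The 2 values of 20 occupy positions 5–6 → average rank (5+6)/2 = 5.5.
Rank 2 → value 9.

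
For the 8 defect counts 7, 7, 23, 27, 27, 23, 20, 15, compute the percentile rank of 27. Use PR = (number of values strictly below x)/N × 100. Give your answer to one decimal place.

75.0

N = 8.
Strictly below 27: 6. Equal to 27: 2.
PR = 6/8 × 100 = 75.0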